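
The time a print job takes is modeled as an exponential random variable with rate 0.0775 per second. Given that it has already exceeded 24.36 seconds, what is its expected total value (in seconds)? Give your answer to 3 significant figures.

37.3

By memorylessness, E[X | X > 24.36] = 24.36 + 1/λ = 24.36 + 12.9032 = 37.2632 seconds.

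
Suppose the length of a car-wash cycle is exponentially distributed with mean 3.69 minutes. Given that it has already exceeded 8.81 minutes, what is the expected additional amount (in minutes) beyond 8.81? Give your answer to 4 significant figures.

The rate is λ = 1/3.69 = 0.271003 per minute.
By memorylessness, the remaining amount past any threshold is again Exp(λ) with mean 1/λ = 3.69 minutes.

3.690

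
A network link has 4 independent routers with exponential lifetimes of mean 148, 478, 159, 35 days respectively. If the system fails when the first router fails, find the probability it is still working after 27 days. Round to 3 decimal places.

0.307

The first failure time is exponential with rate Σλ_i = 1/148 + 1/478 + 1/159 + 1/35 = 0.0437095 per day.
P(min > 27) = e^(−0.0437095·27) = e^(−1.1802) ≈ 0.307.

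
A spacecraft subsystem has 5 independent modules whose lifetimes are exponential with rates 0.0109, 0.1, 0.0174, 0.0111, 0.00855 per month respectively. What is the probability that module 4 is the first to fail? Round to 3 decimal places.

0.075

The time to first failure is exponential with rate Σλ = 0.0109 + 0.1 + 0.0174 + 0.0111 + 0.00855 = 0.14795.
P(module 4 first) = λ_4/Σλ = 0.0111/0.14795 ≈ 0.075.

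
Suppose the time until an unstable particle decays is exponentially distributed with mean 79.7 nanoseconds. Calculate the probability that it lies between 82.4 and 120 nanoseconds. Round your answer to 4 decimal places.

0.1338

The rate is λ = 1/79.7 = 0.0125471 per nanosecond.
P(82.4 < X < 120) = e^(−λ·82.4) − e^(−λ·120) = 0.35563 − 0.22187 ≈ 0.1338.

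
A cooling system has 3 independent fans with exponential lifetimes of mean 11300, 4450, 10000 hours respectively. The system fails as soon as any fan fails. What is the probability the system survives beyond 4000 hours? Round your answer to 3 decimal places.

0.192

The first failure time is exponential with rate Σλ_i = 1/11300 + 1/4450 + 1/10000 = 0.000413215 per hour.
P(min > 4000) = e^(−0.000413215·4000) = e^(−1.6529) ≈ 0.192.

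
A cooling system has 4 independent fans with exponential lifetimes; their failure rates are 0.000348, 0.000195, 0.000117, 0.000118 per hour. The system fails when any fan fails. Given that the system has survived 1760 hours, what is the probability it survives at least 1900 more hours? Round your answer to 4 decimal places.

0.2280

Time to first failure ~ Exp(Σλ) with Σλ = 0.000778.
By memorylessness, P(T > 1760+1900 | T > 1760) = P(T > 1900) = e^(−0.000778·1900) ≈ 0.2280.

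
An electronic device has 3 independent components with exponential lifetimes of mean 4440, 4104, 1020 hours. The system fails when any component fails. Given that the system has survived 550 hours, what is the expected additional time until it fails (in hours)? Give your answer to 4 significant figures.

690.0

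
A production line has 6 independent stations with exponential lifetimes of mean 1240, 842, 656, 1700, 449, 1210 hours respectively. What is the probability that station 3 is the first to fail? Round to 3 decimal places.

Rates: λ_i = 1/mean_i → 0.000806452, 0.00118765, 0.00152439, 0.000588235, 0.00222717, 0.000826446; Σλ = 0.00716034.
P(station 3 first) = λ_3/Σλ = 0.00152439/0.00716034 ≈ 0.213.

0.213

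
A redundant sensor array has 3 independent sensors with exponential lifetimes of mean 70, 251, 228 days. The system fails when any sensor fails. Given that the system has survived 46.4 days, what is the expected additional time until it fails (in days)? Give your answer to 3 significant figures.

44.1

First-failure rate Σλ = 1/70 + 1/251 + 1/228 = 0.0226557.
By memorylessness the expected residual is 1/Σλ = 44.1389 days, regardless of the 46.4 already elapsed.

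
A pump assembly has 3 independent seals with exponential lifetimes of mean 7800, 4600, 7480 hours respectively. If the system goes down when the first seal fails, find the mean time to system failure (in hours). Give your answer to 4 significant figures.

2086

The first failure time is exponential with rate Σλ_i = 1/7800 + 1/4600 + 1/7480 = 0.000479286 per hour.
E[min] = 1/Σλ = 1/0.000479286 = 2086.44 hours.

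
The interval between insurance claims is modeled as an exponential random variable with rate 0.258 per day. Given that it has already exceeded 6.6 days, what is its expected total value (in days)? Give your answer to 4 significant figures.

10.48

By memorylessness, E[X | X > 6.6] = 6.6 + 1/λ = 6.6 + 3.87597 = 10.476 days.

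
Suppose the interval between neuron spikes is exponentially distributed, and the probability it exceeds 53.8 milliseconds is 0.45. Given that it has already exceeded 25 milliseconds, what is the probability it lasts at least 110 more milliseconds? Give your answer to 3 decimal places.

0.195

From e^(−λ·53.8) = 0.45, λ = −ln(0.45)/53.8 = 0.0148422.
Memoryless: P(X > 25+110 | X > 25) = P(X > 110) = e^(−0.0148422·110) ≈ 0.195.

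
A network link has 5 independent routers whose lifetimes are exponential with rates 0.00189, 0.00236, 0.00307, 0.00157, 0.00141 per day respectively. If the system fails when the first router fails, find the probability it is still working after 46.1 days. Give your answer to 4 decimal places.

The time to first failure is exponential with rate Σλ = 0.00189 + 0.00236 + 0.00307 + 0.00157 + 0.00141 = 0.0103.
P(min > 46.1) = e^(−0.0103·46.1) = e^(−0.47483) ≈ 0.6220.

0.6220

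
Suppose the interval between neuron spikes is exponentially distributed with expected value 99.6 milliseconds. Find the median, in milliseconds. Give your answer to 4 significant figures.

The rate is λ = 1/99.6 = 0.0100402 per millisecond.
Set 1 − e^(−λt) = 0.5, so t = −ln(0.5)/λ = 0.69315/0.0100402 ≈ 69.0375 milliseconds.

69.04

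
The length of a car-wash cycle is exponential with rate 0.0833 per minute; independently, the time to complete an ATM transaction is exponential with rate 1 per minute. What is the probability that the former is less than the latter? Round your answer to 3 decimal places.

λ_1 = 0.0833, λ_2 = 1.
For independent exponentials, P(the former < the latter) = λ_1/(λ_1+λ_2) = 0.0833/1.0833 ≈ 0.077.

0.077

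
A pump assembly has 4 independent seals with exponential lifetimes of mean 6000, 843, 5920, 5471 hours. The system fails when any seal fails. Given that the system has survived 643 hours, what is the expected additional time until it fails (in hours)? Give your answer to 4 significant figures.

First-failure rate Σλ = 1/6000 + 1/843 + 1/5920 + 1/5471 = 0.00170461.
By memorylessness the expected residual is 1/Σλ = 586.645 hours, regardless of the 643 already elapsed.

586.6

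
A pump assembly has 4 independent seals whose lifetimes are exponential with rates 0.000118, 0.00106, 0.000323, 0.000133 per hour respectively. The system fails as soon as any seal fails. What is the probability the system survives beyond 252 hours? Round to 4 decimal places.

0.6625

The time to first failure is exponential with rate Σλ = 0.000118 + 0.00106 + 0.000323 + 0.000133 = 0.001634.
P(min > 252) = e^(−0.001634·252) = e^(−0.41177) ≈ 0.6625.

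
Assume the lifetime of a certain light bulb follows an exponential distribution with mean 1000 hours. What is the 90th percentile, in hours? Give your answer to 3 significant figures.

The rate is λ = 1/1000 = 0.001 per hour.
Set 1 − e^(−λt) = 0.9, so t = −ln(0.1)/λ = 2.3026/0.001 ≈ 2302.59 hours.

2300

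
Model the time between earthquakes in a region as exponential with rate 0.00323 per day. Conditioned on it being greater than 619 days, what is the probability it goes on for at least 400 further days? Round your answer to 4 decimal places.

0.2747

By the memoryless property, P(X > 619+400 | X > 619) = P(X > 400).
P(X > 400) = e^(−1.292) ≈ 0.2747.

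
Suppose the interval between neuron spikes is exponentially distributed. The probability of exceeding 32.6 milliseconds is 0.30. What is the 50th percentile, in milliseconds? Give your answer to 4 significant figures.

e^(−λ·32.6) = 0.30 ⇒ λ = −ln(0.30)/32.6 = 0.0369317.
50th percentile: 1 − e^(−λt) = 0.5, t = −ln(0.5)/λ = 18.7684 milliseconds.

18.77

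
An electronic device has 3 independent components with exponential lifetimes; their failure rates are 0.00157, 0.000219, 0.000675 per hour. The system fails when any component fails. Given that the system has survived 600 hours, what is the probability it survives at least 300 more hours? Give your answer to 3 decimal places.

0.477

Time to first failure ~ Exp(Σλ) with Σλ = 0.002464.
By memorylessness, P(T > 600+300 | T > 600) = P(T > 300) = e^(−0.002464·300) ≈ 0.477.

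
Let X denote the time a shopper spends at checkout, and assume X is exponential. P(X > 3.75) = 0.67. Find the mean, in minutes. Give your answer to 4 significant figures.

9.364

e^(−λ·3.75) = 0.67 ⇒ λ = −ln(0.67)/3.75 = 0.106794.
Mean = 1/λ = 9.36382 minutes.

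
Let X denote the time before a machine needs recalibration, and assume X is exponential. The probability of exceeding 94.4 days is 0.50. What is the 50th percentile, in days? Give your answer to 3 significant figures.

e^(−λ·94.4) = 0.50 ⇒ λ = −ln(0.50)/94.4 = 0.00734266.
50th percentile: 1 − e^(−λt) = 0.5, t = −ln(0.5)/λ = 94.4 days.

94.4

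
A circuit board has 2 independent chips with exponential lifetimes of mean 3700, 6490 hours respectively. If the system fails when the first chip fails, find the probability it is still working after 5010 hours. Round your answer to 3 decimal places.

The first failure time is exponential with rate Σλ_i = 1/3700 + 1/6490 = 0.000424353 per hour.
P(min > 5010) = e^(−0.000424353·5010) = e^(−2.126) ≈ 0.119.

0.119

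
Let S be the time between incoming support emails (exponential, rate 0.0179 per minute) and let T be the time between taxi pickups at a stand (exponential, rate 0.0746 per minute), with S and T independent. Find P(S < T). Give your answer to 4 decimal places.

0.1935

λ_1 = 0.0179, λ_2 = 0.0746.
For independent exponentials, P(S < T) = λ_1/(λ_1+λ_2) = 0.0179/0.0925 ≈ 0.1935.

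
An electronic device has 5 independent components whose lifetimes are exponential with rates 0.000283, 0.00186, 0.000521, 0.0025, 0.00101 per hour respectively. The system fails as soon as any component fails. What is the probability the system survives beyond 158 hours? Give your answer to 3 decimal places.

0.377

The time to first failure is exponential with rate Σλ = 0.000283 + 0.00186 + 0.000521 + 0.0025 + 0.00101 = 0.006174.
P(min > 158) = e^(−0.006174·158) = e^(−0.97549) ≈ 0.377.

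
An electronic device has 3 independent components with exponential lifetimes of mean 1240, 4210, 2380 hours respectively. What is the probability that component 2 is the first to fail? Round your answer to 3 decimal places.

0.162

Rates: λ_i = 1/mean_i → 0.000806452, 0.00023753, 0.000420168; Σλ = 0.00146415.
P(component 2 first) = λ_2/Σλ = 0.00023753/0.00146415 ≈ 0.162.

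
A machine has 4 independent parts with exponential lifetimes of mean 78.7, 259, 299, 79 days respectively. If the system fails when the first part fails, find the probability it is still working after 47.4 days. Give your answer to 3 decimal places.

The first failure time is exponential with rate Σλ_i = 1/78.7 + 1/259 + 1/299 + 1/79 = 0.0325702 per day.
P(min > 47.4) = e^(−0.0325702·47.4) = e^(−1.5438) ≈ 0.214.

0.214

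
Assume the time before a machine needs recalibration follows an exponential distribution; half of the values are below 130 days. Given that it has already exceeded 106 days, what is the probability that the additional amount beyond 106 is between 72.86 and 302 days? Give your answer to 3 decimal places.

0.478

For an exponential, median = ln(2)/λ, so λ = ln 2 / 130 = 0.0053319 per day.
Memoryless: the residual past 106 is again Exp(λ).
P(72.86 < residual < 302) = e^(−λ·72.86) − e^(−λ·302) = 0.67809 − 0.19984 ≈ 0.478.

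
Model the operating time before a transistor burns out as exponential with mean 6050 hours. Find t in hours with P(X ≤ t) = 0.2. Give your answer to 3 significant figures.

The rate is λ = 1/6050 = 0.000165289 per hour.
Set 1 − e^(−λt) = 0.2, so t = −ln(0.8)/λ = 0.22314/0.000165289 ≈ 1350.02 hours.

1350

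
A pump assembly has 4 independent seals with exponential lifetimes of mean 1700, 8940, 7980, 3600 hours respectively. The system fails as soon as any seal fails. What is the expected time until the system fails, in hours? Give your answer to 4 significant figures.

The first failure time is exponential with rate Σλ_i = 1/1700 + 1/8940 + 1/7980 + 1/3600 = 0.00110318 per hour.
E[min] = 1/Σλ = 1/0.00110318 = 906.468 hours.

906.5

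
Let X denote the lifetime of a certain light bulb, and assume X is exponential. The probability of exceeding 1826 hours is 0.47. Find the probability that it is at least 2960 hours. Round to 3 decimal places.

e^(−λ·1826) = 0.47 ⇒ λ = −ln(0.47)/1826 = 0.000413484.
P(X > 2960) = e^(−0.000413484·2960) = e^(−1.2239) ≈ 0.294.

0.294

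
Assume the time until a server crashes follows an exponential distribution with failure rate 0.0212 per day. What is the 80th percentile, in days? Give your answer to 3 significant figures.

Set 1 − e^(−λt) = 0.8, so t = −ln(0.2)/λ = 1.6094/0.0212 ≈ 75.9169 days.

75.9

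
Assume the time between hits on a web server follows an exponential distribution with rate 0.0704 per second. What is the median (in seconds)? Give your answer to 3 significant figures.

Set 1 − e^(−λt) = 0.5, so t = −ln(0.5)/λ = 0.69315/0.0704 ≈ 9.84584 seconds.

9.85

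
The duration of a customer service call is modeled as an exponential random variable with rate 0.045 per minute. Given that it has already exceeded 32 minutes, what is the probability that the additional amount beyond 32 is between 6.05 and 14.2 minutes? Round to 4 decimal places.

Memoryless: the residual past 32 is again Exp(λ).
P(6.05 < residual < 14.2) = e^(−λ·6.05) − e^(−λ·14.2) = 0.76166 − 0.52782 ≈ 0.2338.

0.2338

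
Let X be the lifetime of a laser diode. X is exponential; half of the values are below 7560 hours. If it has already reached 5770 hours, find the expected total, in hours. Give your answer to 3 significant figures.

16700

For an exponential, median = ln(2)/λ, so λ = ln 2 / 7560 = 0.0000916861 per hour.
By memorylessness, E[X | X > 5770] = 5770 + 1/λ = 5770 + 10906.8 = 16676.8 hours.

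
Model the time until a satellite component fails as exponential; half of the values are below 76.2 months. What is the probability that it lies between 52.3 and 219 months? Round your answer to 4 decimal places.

0.4850

For an exponential, median = ln(2)/λ, so λ = ln 2 / 76.2 = 0.00909642 per month.
P(52.3 < X < 219) = e^(−λ·52.3) − e^(−λ·219) = 0.62142 − 0.13641 ≈ 0.4850.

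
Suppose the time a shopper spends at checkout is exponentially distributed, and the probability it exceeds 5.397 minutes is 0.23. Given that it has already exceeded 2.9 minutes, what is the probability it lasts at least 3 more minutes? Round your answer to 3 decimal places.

0.442

From e^(−λ·5.397) = 0.23, λ = −ln(0.23)/5.397 = 0.272314.
Memoryless: P(X > 2.9+3 | X > 2.9) = P(X > 3) = e^(−0.272314·3) ≈ 0.442.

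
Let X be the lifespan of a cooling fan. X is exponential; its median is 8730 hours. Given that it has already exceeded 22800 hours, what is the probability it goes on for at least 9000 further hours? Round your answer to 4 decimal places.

0.4894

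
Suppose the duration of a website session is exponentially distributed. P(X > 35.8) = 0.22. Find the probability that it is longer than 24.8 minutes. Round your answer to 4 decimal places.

e^(−λ·35.8) = 0.22 ⇒ λ = −ln(0.22)/35.8 = 0.0422941.
P(X > 24.8) = e^(−0.0422941·24.8) = e^(−1.0489) ≈ 0.3503.

0.3503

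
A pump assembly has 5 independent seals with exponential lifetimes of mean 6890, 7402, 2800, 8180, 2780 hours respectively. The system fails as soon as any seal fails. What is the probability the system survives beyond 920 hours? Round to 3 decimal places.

0.357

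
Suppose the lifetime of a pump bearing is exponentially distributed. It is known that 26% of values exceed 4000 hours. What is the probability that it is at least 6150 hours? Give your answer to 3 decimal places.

e^(−λ·4000) = 0.26 ⇒ λ = −ln(0.26)/4000 = 0.000336768.
P(X > 6150) = e^(−0.000336768·6150) = e^(−2.0711) ≈ 0.126.

0.126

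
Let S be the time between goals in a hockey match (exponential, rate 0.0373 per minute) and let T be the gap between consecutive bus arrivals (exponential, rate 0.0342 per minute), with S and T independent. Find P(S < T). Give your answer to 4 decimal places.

λ_1 = 0.0373, λ_2 = 0.0342.
For independent exponentials, P(S < T) = λ_1/(λ_1+λ_2) = 0.0373/0.0715 ≈ 0.5217.

0.5217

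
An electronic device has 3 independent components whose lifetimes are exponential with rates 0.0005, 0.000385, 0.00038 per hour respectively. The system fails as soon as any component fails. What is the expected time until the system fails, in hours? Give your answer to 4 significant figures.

790.5

The time to first failure is exponential with rate Σλ = 0.0005 + 0.000385 + 0.00038 = 0.001265.
E[min] = 1/Σλ = 1/0.001265 = 790.514 hours.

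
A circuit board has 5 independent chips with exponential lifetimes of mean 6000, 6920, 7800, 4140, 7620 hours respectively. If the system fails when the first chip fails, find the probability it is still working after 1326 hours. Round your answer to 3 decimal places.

The first failure time is exponential with rate Σλ_i = 1/6000 + 1/6920 + 1/7800 + 1/4140 + 1/7620 = 0.00081216 per hour.
P(min > 1326) = e^(−0.00081216·1326) = e^(−1.0769) ≈ 0.341.

0.341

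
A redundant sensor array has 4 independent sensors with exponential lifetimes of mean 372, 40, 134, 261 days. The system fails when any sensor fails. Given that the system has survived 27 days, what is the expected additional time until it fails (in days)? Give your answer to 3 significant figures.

First-failure rate Σλ = 1/372 + 1/40 + 1/134 + 1/261 = 0.0389823.
By memorylessness the expected residual is 1/Σλ = 25.6527 days, regardless of the 27 already elapsed.

25.7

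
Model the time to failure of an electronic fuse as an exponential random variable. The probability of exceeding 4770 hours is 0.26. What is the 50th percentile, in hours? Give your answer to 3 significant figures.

e^(−λ·4770) = 0.26 ⇒ λ = −ln(0.26)/4770 = 0.000282405.
50th percentile: 1 − e^(−λt) = 0.5, t = −ln(0.5)/λ = 2454.44 hours.

2450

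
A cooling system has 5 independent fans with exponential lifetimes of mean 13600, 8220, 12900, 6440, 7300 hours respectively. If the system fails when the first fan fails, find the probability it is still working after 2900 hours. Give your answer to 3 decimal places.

0.194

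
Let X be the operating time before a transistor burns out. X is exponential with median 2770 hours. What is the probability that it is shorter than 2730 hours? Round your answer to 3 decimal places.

0.495

For an exponential, median = ln(2)/λ, so λ = ln 2 / 2770 = 0.000250234 per hour.
P(X ≤ 2730) = 1 − e^(−λ·2730) = 1 − e^(−0.68314) ≈ 0.495.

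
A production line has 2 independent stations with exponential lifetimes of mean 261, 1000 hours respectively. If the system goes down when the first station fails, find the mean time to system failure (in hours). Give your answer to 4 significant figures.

The first failure time is exponential with rate Σλ_i = 1/261 + 1/1000 = 0.00483142 per hour.
E[min] = 1/Σλ = 1/0.00483142 = 206.979 hours.

207.0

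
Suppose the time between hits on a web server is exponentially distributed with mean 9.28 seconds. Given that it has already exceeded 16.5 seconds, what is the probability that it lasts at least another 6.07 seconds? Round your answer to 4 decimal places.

The rate is λ = 1/9.28 = 0.107759 per second.
By the memoryless property, P(X > 16.5+6.07 | X > 16.5) = P(X > 6.07).
P(X > 6.07) = e^(−0.65409) ≈ 0.5199.

0.5199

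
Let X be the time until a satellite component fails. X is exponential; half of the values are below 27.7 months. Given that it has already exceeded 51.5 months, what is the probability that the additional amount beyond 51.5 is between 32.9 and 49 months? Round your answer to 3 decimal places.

0.146

For an exponential, median = ln(2)/λ, so λ = ln 2 / 27.7 = 0.0250234 per month.
Memoryless: the residual past 51.5 is again Exp(λ).
P(32.9 < residual < 49) = e^(−λ·32.9) − e^(−λ·49) = 0.43899 − 0.29342 ≈ 0.146.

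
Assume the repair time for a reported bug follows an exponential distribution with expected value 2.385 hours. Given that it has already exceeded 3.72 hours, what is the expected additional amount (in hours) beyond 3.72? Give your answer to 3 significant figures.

2.39

The rate is λ = 1/2.385 = 0.419287 per hour.
By memorylessness, the remaining amount past any threshold is again Exp(λ) with mean 1/λ = 2.385 hours.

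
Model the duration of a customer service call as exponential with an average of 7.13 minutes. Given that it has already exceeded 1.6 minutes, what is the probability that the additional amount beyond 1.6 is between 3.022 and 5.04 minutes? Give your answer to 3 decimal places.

0.161

The rate is λ = 1/7.13 = 0.140252 per minute.
Memoryless: the residual past 1.6 is again Exp(λ).
P(3.022 < residual < 5.04) = e^(−λ·3.022) − e^(−λ·5.04) = 0.65453 − 0.49318 ≈ 0.161.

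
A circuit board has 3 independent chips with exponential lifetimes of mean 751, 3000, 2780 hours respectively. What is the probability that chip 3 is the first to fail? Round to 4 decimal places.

0.1777

Rates: λ_i = 1/mean_i → 0.00133156, 0.000333333, 0.000359712; Σλ = 0.0020246.
P(chip 3 first) = λ_3/Σλ = 0.000359712/0.0020246 ≈ 0.1777.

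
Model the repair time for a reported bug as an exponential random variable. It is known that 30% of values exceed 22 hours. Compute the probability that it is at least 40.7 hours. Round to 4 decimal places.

0.1078

e^(−λ·22) = 0.30 ⇒ λ = −ln(0.30)/22 = 0.054726.
P(X > 40.7) = e^(−0.054726·40.7) = e^(−2.2273) ≈ 0.1078.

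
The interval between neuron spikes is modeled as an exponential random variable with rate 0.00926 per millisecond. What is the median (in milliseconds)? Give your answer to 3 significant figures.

74.9

Set 1 − e^(−λt) = 0.5, so t = −ln(0.5)/λ = 0.69315/0.00926 ≈ 74.8539 milliseconds.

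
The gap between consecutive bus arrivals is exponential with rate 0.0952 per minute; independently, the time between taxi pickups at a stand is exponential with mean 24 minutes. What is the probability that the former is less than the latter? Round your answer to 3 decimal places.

λ_1 = 0.0952, λ_2 = 1/24 = 0.0416667.
For independent exponentials, P(the former < the latter) = λ_1/(λ_1+λ_2) = 0.0952/0.136867 ≈ 0.696.

0.696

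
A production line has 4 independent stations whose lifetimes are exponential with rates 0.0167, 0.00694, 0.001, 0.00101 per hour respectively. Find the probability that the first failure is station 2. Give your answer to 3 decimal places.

0.271

The time to first failure is exponential with rate Σλ = 0.0167 + 0.00694 + 0.001 + 0.00101 = 0.02565.
P(station 2 first) = λ_2/Σλ = 0.00694/0.02565 ≈ 0.271.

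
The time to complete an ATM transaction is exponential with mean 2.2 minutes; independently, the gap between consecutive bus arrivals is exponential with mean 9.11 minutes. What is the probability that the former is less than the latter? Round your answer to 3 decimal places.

λ_1 = 1/2.2 = 0.454545, λ_2 = 1/9.11 = 0.109769.
For independent exponentials, P(the former < the latter) = λ_1/(λ_1+λ_2) = 0.454545/0.564315 ≈ 0.805.

0.805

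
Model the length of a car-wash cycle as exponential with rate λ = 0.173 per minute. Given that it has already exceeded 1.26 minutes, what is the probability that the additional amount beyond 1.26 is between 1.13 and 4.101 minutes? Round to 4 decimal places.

Memoryless: the residual past 1.26 is again Exp(λ).
P(1.13 < residual < 4.101) = e^(−λ·1.13) − e^(−λ·4.101) = 0.82243 − 0.49190 ≈ 0.3305.

0.3305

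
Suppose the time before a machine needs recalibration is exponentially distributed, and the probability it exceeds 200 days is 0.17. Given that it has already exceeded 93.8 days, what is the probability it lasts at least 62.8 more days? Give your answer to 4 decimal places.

From e^(−λ·200) = 0.17, λ = −ln(0.17)/200 = 0.00885978.
Memoryless: P(X > 93.8+62.8 | X > 93.8) = P(X > 62.8) = e^(−0.00885978·62.8) ≈ 0.5733.

0.5733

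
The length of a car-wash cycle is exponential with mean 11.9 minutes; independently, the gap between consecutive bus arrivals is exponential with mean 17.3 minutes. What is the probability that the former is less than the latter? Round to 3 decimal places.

λ_1 = 1/11.9 = 0.0840336, λ_2 = 1/17.3 = 0.0578035.
For independent exponentials, P(the former < the latter) = λ_1/(λ_1+λ_2) = 0.0840336/0.141837 ≈ 0.592.

0.592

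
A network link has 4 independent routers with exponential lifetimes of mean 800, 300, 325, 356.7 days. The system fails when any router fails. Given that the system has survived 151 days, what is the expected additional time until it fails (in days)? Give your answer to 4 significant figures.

First-failure rate Σλ = 1/800 + 1/300 + 1/325 + 1/356.7 = 0.0104637.
By memorylessness the expected residual is 1/Σλ = 95.5682 days, regardless of the 151 already elapsed.

95.57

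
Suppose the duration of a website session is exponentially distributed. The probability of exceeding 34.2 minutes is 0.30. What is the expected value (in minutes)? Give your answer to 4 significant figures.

28.41

e^(−λ·34.2) = 0.30 ⇒ λ = −ln(0.30)/34.2 = 0.0352039.
Mean = 1/λ = 28.406 minutes.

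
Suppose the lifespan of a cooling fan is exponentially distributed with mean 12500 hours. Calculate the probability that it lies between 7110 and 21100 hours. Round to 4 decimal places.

0.3813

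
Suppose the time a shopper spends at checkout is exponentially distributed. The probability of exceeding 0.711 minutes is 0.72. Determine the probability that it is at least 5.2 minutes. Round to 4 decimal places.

0.0905

e^(−λ·0.711) = 0.72 ⇒ λ = −ln(0.72)/0.711 = 0.462031.
P(X > 5.2) = e^(−0.462031·5.2) = e^(−2.4026) ≈ 0.0905.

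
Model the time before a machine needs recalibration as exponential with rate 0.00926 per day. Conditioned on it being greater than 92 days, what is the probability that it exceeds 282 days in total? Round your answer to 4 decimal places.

0.1721

P(X > s+t | X > s) = e^(−λ(s+t))/e^(−λs) = e^(−λt), independent of s = 92.
P(X > 190) = e^(−1.7594) ≈ 0.1721.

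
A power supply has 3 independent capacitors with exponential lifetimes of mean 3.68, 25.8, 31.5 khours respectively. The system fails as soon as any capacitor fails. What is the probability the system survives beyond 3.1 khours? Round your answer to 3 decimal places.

0.346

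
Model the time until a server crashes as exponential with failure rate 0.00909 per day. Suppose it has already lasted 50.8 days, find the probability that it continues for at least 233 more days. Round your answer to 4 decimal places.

0.1203

By the memoryless property, P(X > 50.8+233 | X > 50.8) = P(X > 233).
P(X > 233) = e^(−2.118) ≈ 0.1203.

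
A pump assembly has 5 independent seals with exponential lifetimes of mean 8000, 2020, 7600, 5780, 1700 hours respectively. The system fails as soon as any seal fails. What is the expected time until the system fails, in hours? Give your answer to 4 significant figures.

661.0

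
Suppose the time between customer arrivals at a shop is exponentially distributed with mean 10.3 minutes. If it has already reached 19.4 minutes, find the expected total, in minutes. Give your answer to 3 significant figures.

29.7

The rate is λ = 1/10.3 = 0.0970874 per minute.
By memorylessness, E[X | X > 19.4] = 19.4 + 1/λ = 19.4 + 10.3 = 29.7 minutes.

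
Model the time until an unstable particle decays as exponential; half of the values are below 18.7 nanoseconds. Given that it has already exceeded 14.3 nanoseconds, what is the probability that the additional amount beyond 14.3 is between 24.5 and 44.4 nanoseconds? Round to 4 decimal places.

0.2104

For an exponential, median = ln(2)/λ, so λ = ln 2 / 18.7 = 0.0370667 per nanosecond.
Memoryless: the residual past 14.3 is again Exp(λ).
P(24.5 < residual < 44.4) = e^(−λ·24.5) − e^(−λ·44.4) = 0.40328 − 0.19287 ≈ 0.2104.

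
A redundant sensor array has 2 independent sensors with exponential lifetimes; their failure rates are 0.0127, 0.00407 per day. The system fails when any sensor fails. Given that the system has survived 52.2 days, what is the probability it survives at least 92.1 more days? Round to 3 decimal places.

0.213

Time to first failure ~ Exp(Σλ) with Σλ = 0.01677.
By memorylessness, P(T > 52.2+92.1 | T > 52.2) = P(T > 92.1) = e^(−0.01677·92.1) ≈ 0.213.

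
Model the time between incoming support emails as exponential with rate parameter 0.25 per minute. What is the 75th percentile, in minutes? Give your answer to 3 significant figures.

5.55

Set 1 − e^(−λt) = 0.75, so t = −ln(0.25)/λ = 1.3863/0.25 ≈ 5.54518 minutes.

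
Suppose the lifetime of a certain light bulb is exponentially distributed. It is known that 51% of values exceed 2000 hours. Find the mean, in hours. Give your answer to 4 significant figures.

e^(−λ·2000) = 0.51 ⇒ λ = −ln(0.51)/2000 = 0.000336672.
Mean = 1/λ = 2970.25 hours.

2970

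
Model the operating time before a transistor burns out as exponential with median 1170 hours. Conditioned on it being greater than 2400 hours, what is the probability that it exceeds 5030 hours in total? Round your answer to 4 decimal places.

For an exponential, median = ln(2)/λ, so λ = ln 2 / 1170 = 0.000592433 per hour.
P(X > s+t | X > s) = e^(−λ(s+t))/e^(−λs) = e^(−λt), independent of s = 2400.
P(X > 2630) = e^(−1.5581) ≈ 0.2105.

0.2105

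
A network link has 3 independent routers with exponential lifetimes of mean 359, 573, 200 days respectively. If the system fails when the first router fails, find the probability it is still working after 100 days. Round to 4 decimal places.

0.3856

The first failure time is exponential with rate Σλ_i = 1/359 + 1/573 + 1/200 = 0.00953072 per day.
P(min > 100) = e^(−0.00953072·100) = e^(−0.95307) ≈ 0.3856.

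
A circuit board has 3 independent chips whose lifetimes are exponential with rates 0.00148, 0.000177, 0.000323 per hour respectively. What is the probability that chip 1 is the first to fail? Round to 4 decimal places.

0.7475

The time to first failure is exponential with rate Σλ = 0.00148 + 0.000177 + 0.000323 = 0.00198.
P(chip 1 first) = λ_1/Σλ = 0.00148/0.00198 ≈ 0.7475.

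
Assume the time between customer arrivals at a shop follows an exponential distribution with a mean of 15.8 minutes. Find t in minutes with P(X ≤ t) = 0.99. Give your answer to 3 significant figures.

The rate is λ = 1/15.8 = 0.0632911 per minute.
Set 1 − e^(−λt) = 0.99, so t = −ln(0.01)/λ = 4.6052/0.0632911 ≈ 72.7617 minutes.

72.8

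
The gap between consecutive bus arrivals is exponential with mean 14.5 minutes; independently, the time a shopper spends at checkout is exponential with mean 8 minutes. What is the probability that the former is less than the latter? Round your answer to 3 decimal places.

0.356

λ_1 = 1/14.5 = 0.0689655, λ_2 = 1/8 = 0.125.
For independent exponentials, P(the former < the latter) = λ_1/(λ_1+λ_2) = 0.0689655/0.193966 ≈ 0.356.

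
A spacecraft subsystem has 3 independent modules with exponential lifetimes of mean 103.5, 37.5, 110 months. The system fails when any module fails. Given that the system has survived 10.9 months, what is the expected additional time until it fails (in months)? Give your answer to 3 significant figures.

First-failure rate Σλ = 1/103.5 + 1/37.5 + 1/110 = 0.0454194.
By memorylessness the expected residual is 1/Σλ = 22.017 months, regardless of the 10.9 already elapsed.

22.0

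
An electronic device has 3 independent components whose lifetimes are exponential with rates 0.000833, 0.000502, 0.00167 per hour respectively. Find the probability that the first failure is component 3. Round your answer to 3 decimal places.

The time to first failure is exponential with rate Σλ = 0.000833 + 0.000502 + 0.00167 = 0.003005.
P(component 3 first) = λ_3/Σλ = 0.00167/0.003005 ≈ 0.556.

0.556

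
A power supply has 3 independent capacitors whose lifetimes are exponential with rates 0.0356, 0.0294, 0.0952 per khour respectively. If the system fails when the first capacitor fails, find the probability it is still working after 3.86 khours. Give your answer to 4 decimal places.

The time to first failure is exponential with rate Σλ = 0.0356 + 0.0294 + 0.0952 = 0.1602.
P(min > 3.86) = e^(−0.1602·3.86) = e^(−0.61837) ≈ 0.5388.

0.5388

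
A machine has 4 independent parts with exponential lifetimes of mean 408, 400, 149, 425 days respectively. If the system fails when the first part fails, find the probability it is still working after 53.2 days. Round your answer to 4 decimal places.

0.4744

The first failure time is exponential with rate Σλ_i = 1/408 + 1/400 + 1/149 + 1/425 = 0.0140153 per day.
P(min > 53.2) = e^(−0.0140153·53.2) = e^(−0.74562) ≈ 0.4744.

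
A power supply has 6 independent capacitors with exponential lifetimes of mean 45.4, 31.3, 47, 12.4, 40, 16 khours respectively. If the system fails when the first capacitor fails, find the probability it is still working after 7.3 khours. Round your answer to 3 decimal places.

0.169

The first failure time is exponential with rate Σλ_i = 1/45.4 + 1/31.3 + 1/47 + 1/12.4 + 1/40 + 1/16 = 0.243397 per khour.
P(min > 7.3) = e^(−0.243397·7.3) = e^(−1.7768) ≈ 0.169.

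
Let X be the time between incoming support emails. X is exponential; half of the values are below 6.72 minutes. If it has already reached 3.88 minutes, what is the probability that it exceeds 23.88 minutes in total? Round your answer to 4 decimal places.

For an exponential, median = ln(2)/λ, so λ = ln 2 / 6.72 = 0.103147 per minute.
P(X > s+t | X > s) = e^(−λ(s+t))/e^(−λs) = e^(−λt), independent of s = 3.88.
P(X > 20) = e^(−2.0629) ≈ 0.1271.

0.1271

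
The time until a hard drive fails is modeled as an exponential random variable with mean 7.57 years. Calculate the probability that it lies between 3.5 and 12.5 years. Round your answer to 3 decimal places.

The rate is λ = 1/7.57 = 0.1321 per year.
P(3.5 < X < 12.5) = e^(−λ·3.5) − e^(−λ·12.5) = 0.62980 − 0.19181 ≈ 0.438.

0.438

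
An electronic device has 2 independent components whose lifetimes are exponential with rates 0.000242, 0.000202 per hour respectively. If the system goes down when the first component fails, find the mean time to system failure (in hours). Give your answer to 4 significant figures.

The time to first failure is exponential with rate Σλ = 0.000242 + 0.000202 = 0.000444.
E[min] = 1/Σλ = 1/0.000444 = 2252.25 hours.

2252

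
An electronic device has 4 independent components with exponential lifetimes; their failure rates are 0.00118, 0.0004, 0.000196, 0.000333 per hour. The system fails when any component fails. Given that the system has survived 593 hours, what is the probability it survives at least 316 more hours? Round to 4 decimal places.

0.5135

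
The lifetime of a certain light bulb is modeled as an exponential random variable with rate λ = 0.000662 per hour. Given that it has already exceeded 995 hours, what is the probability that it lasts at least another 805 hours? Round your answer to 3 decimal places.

0.587

By the memoryless property, P(X > 995+805 | X > 995) = P(X > 805).
P(X > 805) = e^(−0.53291) ≈ 0.587.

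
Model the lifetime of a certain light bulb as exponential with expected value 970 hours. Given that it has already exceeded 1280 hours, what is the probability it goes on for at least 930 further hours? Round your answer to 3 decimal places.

0.383

The rate is λ = 1/970 = 0.00103093 per hour.
By the memoryless property, P(X > 1280+930 | X > 1280) = P(X > 930).
P(X > 930) = e^(−0.95876) ≈ 0.383.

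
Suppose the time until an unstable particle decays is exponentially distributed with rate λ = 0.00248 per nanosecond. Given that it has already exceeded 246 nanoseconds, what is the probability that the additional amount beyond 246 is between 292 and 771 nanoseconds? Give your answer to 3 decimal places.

0.337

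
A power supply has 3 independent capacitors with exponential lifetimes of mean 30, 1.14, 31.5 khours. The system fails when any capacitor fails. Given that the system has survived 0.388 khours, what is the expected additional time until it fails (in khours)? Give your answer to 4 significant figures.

1.061

First-failure rate Σλ = 1/30 + 1/1.14 + 1/31.5 = 0.942272.
By memorylessness the expected residual is 1/Σλ = 1.06126 khours, regardless of the 0.388 already elapsed.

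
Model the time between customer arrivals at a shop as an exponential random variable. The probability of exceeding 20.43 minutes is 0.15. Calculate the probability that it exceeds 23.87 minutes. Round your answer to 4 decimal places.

e^(−λ·20.43) = 0.15 ⇒ λ = −ln(0.15)/20.43 = 0.0928595.
P(X > 23.87) = e^(−0.0928595·23.87) = e^(−2.2166) ≈ 0.1090.

0.1090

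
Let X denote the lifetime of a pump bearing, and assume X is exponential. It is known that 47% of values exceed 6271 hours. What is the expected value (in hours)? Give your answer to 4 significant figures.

8306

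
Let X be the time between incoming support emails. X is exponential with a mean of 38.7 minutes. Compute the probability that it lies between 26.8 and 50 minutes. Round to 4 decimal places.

The rate is λ = 1/38.7 = 0.0258398 per minute.
P(26.8 < X < 50) = e^(−λ·26.8) − e^(−λ·50) = 0.50032 − 0.27472 ≈ 0.2256.

0.2256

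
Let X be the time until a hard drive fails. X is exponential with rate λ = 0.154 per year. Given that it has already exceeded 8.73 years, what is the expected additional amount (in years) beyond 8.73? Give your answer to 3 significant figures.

6.49

By memorylessness, the remaining amount past any threshold is again Exp(λ) with mean 1/λ = 6.49351 years.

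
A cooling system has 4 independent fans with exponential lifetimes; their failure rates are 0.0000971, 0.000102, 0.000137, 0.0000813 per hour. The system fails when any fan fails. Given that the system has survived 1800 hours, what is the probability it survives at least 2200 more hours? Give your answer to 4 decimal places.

Time to first failure ~ Exp(Σλ) with Σλ = 0.0004174.
By memorylessness, P(T > 1800+2200 | T > 1800) = P(T > 2200) = e^(−0.0004174·2200) ≈ 0.3992.

0.3992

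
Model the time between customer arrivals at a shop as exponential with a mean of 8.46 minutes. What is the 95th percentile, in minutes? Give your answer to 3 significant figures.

The rate is λ = 1/8.46 = 0.118203 per minute.
Set 1 − e^(−λt) = 0.95, so t = −ln(0.05)/λ = 2.9957/0.118203 ≈ 25.3439 minutes.

25.3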